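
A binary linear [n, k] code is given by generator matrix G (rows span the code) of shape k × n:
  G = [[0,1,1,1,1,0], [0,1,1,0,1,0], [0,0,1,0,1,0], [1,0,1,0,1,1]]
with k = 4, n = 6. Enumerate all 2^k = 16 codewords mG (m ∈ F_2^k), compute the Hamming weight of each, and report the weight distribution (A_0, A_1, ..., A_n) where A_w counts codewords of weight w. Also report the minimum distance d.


Weight distribution: A_0 = 1, A_1 = 2, A_2 = 3, A_3 = 4, A_4 = 3, A_5 = 2, A_6 = 1. Minimum distance d = 1.

Enumerate all 2^4 = 16 messages m ∈ F_2^4.
For each, compute codeword c = mG in F_2^6, then tally its weight.
  m = 0000 → c = 000000, weight = 0.
  m = 1000 → c = 011110, weight = 4.
  m = 0100 → c = 011010, weight = 3.
  m = 1100 → c = 000100, weight = 1.
  m = 0010 → c = 001010, weight = 2.
  m = 1010 → c = 010100, weight = 2.
  m = 0110 → c = 010000, weight = 1.
  m = 1110 → c = 001110, weight = 3.
  m = 0001 → c = 101011, weight = 4.
  m = 1001 → c = 110101, weight = 4.
  m = 0101 → c = 110001, weight = 3.
  m = 1101 → c = 101111, weight = 5.
  m = 0011 → c = 100001, weight = 2.
  m = 1011 → c = 111111, weight = 6.
  m = 0111 → c = 111011, weight = 5.
  m = 1111 → c = 100101, weight = 3.
Tally weights:
  weight 0: 1 codewords.
  weight 1: 2 codewords.
  weight 2: 3 codewords.
  weight 3: 4 codewords.
  weight 4: 3 codewords.
  weight 5: 2 codewords.
  weight 6: 1 codewords.
Minimum distance d = smallest w > 0 with A_w > 0 = 1.
Sanity: Σ A_w = 16 = 2^4 = 16 ✓.


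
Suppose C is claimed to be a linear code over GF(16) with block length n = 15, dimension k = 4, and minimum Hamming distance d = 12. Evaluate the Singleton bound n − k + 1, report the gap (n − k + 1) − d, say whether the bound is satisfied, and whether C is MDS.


Singleton RHS = n − k + 1 = 12, slack = 0, bound satisfied, MDS.

Singleton bound: d ≤ n − k + 1.
Here n = 15, k = 4, so n − k + 1 = 12.
Given d = 12, check d ≤ 12: YES.
Slack = (n − k + 1) − d = 0.
The code is MDS (slack = 0).
Description: the claimed parameters are [15, 4, 12]_16; such a code would be MDS (meets Singleton bound).


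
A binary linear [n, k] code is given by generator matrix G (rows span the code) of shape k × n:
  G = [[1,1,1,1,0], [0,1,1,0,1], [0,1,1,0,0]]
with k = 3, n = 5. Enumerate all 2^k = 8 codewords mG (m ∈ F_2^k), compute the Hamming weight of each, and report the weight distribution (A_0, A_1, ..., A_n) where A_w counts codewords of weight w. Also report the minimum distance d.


Weight distribution: A_0 = 1, A_1 = 1, A_2 = 2, A_3 = 2, A_4 = 1, A_5 = 1. Minimum distance d = 1.

Enumerate all 2^3 = 8 messages m ∈ F_2^3.
For each, compute codeword c = mG in F_2^5, then tally its weight.
  m = 000 → c = 00000, weight = 0.
  m = 100 → c = 11110, weight = 4.
  m = 010 → c = 01101, weight = 3.
  m = 110 → c = 10011, weight = 3.
  m = 001 → c = 01100, weight = 2.
  m = 101 → c = 10010, weight = 2.
  m = 011 → c = 00001, weight = 1.
  m = 111 → c = 11111, weight = 5.
Tally weights:
  weight 0: 1 codewords.
  weight 1: 1 codewords.
  weight 2: 2 codewords.
  weight 3: 2 codewords.
  weight 4: 1 codewords.
  weight 5: 1 codewords.
Minimum distance d = smallest w > 0 with A_w > 0 = 1.
Sanity: Σ A_w = 8 = 2^3 = 8 ✓.


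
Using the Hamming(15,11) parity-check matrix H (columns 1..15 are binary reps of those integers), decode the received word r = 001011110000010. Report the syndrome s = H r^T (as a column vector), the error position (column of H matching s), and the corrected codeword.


s = (0, 0, 0, 1)^T, error position = 1, corrected codeword c = 101011110000010

Compute s = H r^T mod 2 one row at a time:
  s_1 = 1 + 0 + 0 + 0 + 0 + 0 + 1 + 0 = 2 ≡ 0 (mod 2).
  s_2 = 0 + 1 + 1 + 1 + 0 + 0 + 1 + 0 = 4 ≡ 0 (mod 2).
  s_3 = 0 + 1 + 1 + 1 + 0 + 0 + 1 + 0 = 4 ≡ 0 (mod 2).
  s_4 = 0 + 1 + 1 + 1 + 0 + 0 + 0 + 0 = 3 ≡ 1 (mod 2).
s = (0, 0, 0, 1)^T — this equals column 1 of H (binary 0001), so error is at position 1.
Correct: flip bit 1 of r = 001011110000010 to get c = 101011110000010.


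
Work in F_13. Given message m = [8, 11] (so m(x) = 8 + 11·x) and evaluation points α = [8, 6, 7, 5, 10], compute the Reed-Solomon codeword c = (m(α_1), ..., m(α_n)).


c = [5, 9, 7, 11, 1]

Message polynomial: m(x) = 8 + 11·x (mod 13).
For each evaluation point α_i, compute m(α_i) mod 13:
  α_1 = 8: Horner steps 11 → 5, so m(8) = 5.
  α_2 = 6: Horner steps 11 → 9, so m(6) = 9.
  α_3 = 7: Horner steps 11 → 7, so m(7) = 7.
  α_4 = 5: Horner steps 11 → 11, so m(5) = 11.
  α_5 = 10: Horner steps 11 → 1, so m(10) = 1.
Codeword c = [5, 9, 7, 11, 1] ∈ F_13^5.


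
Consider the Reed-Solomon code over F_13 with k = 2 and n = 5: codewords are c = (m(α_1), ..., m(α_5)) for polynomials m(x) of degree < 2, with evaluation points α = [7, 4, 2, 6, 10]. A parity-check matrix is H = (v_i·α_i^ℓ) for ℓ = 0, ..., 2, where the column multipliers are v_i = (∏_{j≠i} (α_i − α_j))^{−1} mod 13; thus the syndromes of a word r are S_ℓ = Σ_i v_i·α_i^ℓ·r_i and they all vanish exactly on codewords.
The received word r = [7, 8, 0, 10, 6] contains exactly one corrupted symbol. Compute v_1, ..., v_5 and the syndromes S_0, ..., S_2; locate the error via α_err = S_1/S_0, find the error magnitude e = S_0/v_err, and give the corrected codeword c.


S = (12, 7, 3), error at position 4, error magnitude e = 7, c = [7, 8, 0, 3, 6].

Step 1: column multipliers v_i = (∏_{j≠i}(α_i − α_j))^{−1} mod 13.
  i = 1 (α = 7): (7−4)(7−2)(7−6)(7−10) = 3·5·1·(−3) = −45 ≡ 7, so v_1 = 7^{−1} = 2 (mod 13).
  i = 2 (α = 4): (4−7)(4−2)(4−6)(4−10) = (−3)·2·(−2)·(−6) = −72 ≡ 6, so v_2 = 6^{−1} = 11 (mod 13).
  i = 3 (α = 2): (2−7)(2−4)(2−6)(2−10) = (−5)·(−2)·(−4)·(−8) = 320 ≡ 8, so v_3 = 8^{−1} = 5 (mod 13).
  i = 4 (α = 6): (6−7)(6−4)(6−2)(6−10) = (−1)·2·4·(−4) = 32 ≡ 6, so v_4 = 6^{−1} = 11 (mod 13).
  i = 5 (α = 10): (10−7)(10−4)(10−2)(10−6) = 3·6·8·4 = 576 ≡ 4, so v_5 = 4^{−1} = 10 (mod 13).
  v = [2, 11, 5, 11, 10].
Step 2: syndromes of r = [7, 8, 0, 10, 6] (all sums mod 13).
  S_0 = Σ v_i r_i = 2·7 + 11·8 + 5·0 + 11·10 + 10·6 = 272 ≡ 12.
  S_1 = Σ v_i α_i r_i = 2·7·7 + 11·4·8 + 5·2·0 + 11·6·10 + 10·10·6 = 1710 ≡ 7.
  α_i^2 mod 13 = [10, 3, 4, 10, 9].
  S_2 = Σ v_i α_i^2 r_i = 2·10·7 + 11·3·8 + 5·4·0 + 11·10·10 + 10·9·6 = 2044 ≡ 3.
  S = (12, 7, 3) ≠ 0, so r is not a codeword (an error is present).
Step 3: locate the error. For a single error e at position i, S_ℓ = v_i·e·α_i^ℓ, so α_err = S_1/S_0.
  S_0^{−1} = 12^{−1} = 12 (mod 13), so α_err = 7·12 = 84 ≡ 6 = α_4. Error position i = 4.
  Consistency check: S_2/S_1 = 3·2 = 6 ≡ 6 = α_err ✓ (single-error assumption holds).
Step 4: error magnitude e = S_0/v_4 = S_0·∏_{j≠4}(α_4 − α_j) = 12·6 = 72 ≡ 7 (mod 13).
Step 5: correct position 4: c_4 = r_4 − e = 10 − 7 ≡ 3 (mod 13). Hence c = [7, 8, 0, 3, 6].
  Check: interpolating c through the α_i gives m(x) = 5 + 4·x (degree < 2) with m(α_i) = c_i for every i, so c is indeed a codeword.


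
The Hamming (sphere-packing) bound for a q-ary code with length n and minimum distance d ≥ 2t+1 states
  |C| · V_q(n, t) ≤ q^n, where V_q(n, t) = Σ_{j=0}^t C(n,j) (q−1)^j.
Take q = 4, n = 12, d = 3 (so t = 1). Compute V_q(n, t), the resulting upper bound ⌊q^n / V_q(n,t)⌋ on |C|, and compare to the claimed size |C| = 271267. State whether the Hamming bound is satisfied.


V_q(n, t) = 37, q^n = 16777216, Hamming bound = 453438, |C| = 271267 ≤ bound (satisfied).

Step 1: Compute V_q(n, t) = Σ_{j=0}^1 C(n, j) (q−1)^j.
  j = 0: C(12,0)·(3)^0 = 1·1 = 1.
  j = 1: C(12,1)·(3)^1 = 12·3 = 36.
  V_q(n, t) = 1 + 36 = 37.
Step 2: q^n = 4^12 = 16777216.
Step 3: Hamming bound ⌊q^n / V_q(n,t)⌋ = ⌊16777216/37⌋ = 453438.
Step 4: Compare |C| = 271267 to 453438: satisfied.
The claimed |C| lies below the Hamming bound.


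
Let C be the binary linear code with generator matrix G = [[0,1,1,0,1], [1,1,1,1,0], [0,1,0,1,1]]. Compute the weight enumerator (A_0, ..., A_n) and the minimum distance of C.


Weight distribution: A_0 = 1, A_2 = 2, A_3 = 4, A_4 = 1. Minimum distance d = 2.

Enumerate all 2^3 = 8 messages m ∈ F_2^3.
For each, compute codeword c = mG in F_2^5, then tally its weight.
  m = 000 → c = 00000, weight = 0.
  m = 100 → c = 01101, weight = 3.
  m = 010 → c = 11110, weight = 4.
  m = 110 → c = 10011, weight = 3.
  m = 001 → c = 01011, weight = 3.
  m = 101 → c = 00110, weight = 2.
  m = 011 → c = 10101, weight = 3.
  m = 111 → c = 11000, weight = 2.
Tally weights:
  weight 0: 1 codewords.
  weight 2: 2 codewords.
  weight 3: 4 codewords.
  weight 4: 1 codewords.
Minimum distance d = smallest w > 0 with A_w > 0 = 2.
Sanity: Σ A_w = 8 = 2^3 = 8 ✓.


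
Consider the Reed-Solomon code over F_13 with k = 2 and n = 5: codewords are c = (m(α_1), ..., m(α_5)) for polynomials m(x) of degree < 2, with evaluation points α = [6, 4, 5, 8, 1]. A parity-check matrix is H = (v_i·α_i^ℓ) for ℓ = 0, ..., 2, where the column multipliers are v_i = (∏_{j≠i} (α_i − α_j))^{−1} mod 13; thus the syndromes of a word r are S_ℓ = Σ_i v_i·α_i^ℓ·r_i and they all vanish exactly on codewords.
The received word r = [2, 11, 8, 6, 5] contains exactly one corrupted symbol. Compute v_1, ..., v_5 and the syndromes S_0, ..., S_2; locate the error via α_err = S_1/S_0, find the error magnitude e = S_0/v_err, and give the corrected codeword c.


S = (5, 12, 8), error at position 3, error magnitude e = 8, c = [2, 11, 0, 6, 5].

Step 1: column multipliers v_i = (∏_{j≠i}(α_i − α_j))^{−1} mod 13.
  i = 1 (α = 6): (6−4)(6−5)(6−8)(6−1) = 2·1·(−2)·5 = −20 ≡ 6, so v_1 = 6^{−1} = 11 (mod 13).
  i = 2 (α = 4): (4−6)(4−5)(4−8)(4−1) = (−2)·(−1)·(−4)·3 = −24 ≡ 2, so v_2 = 2^{−1} = 7 (mod 13).
  i = 3 (α = 5): (5−6)(5−4)(5−8)(5−1) = (−1)·1·(−3)·4 = 12 ≡ 12, so v_3 = 12^{−1} = 12 (mod 13).
  i = 4 (α = 8): (8−6)(8−4)(8−5)(8−1) = 2·4·3·7 = 168 ≡ 12, so v_4 = 12^{−1} = 12 (mod 13).
  i = 5 (α = 1): (1−6)(1−4)(1−5)(1−8) = (−5)·(−3)·(−4)·(−7) = 420 ≡ 4, so v_5 = 4^{−1} = 10 (mod 13).
  v = [11, 7, 12, 12, 10].
Step 2: syndromes of r = [2, 11, 8, 6, 5] (all sums mod 13).
  S_0 = Σ v_i r_i = 11·2 + 7·11 + 12·8 + 12·6 + 10·5 = 317 ≡ 5.
  S_1 = Σ v_i α_i r_i = 11·6·2 + 7·4·11 + 12·5·8 + 12·8·6 + 10·1·5 = 1546 ≡ 12.
  α_i^2 mod 13 = [10, 3, 12, 12, 1].
  S_2 = Σ v_i α_i^2 r_i = 11·10·2 + 7·3·11 + 12·12·8 + 12·12·6 + 10·1·5 = 2517 ≡ 8.
  S = (5, 12, 8) ≠ 0, so r is not a codeword (an error is present).
Step 3: locate the error. For a single error e at position i, S_ℓ = v_i·e·α_i^ℓ, so α_err = S_1/S_0.
  S_0^{−1} = 5^{−1} = 8 (mod 13), so α_err = 12·8 = 96 ≡ 5 = α_3. Error position i = 3.
  Consistency check: S_2/S_1 = 8·12 = 96 ≡ 5 = α_err ✓ (single-error assumption holds).
Step 4: error magnitude e = S_0/v_3 = S_0·∏_{j≠3}(α_3 − α_j) = 5·12 = 60 ≡ 8 (mod 13).
Step 5: correct position 3: c_3 = r_3 − e = 8 − 8 ≡ 0 (mod 13). Hence c = [2, 11, 0, 6, 5].
  Check: interpolating c through the α_i gives m(x) = 3 + 2·x (degree < 2) with m(α_i) = c_i for every i, so c is indeed a codeword.


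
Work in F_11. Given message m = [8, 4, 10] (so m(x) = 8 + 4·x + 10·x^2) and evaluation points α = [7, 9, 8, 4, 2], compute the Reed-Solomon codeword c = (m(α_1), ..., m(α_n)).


c = [9, 7, 9, 8, 1]

Message polynomial: m(x) = 8 + 4·x + 10·x^2 (mod 11).
For each evaluation point α_i, compute m(α_i) mod 11:
  α_1 = 7: Horner steps 10 → 8 → 9, so m(7) = 9.
  α_2 = 9: Horner steps 10 → 6 → 7, so m(9) = 7.
  α_3 = 8: Horner steps 10 → 7 → 9, so m(8) = 9.
  α_4 = 4: Horner steps 10 → 0 → 8, so m(4) = 8.
  α_5 = 2: Horner steps 10 → 2 → 1, so m(2) = 1.
Codeword c = [9, 7, 9, 8, 1] ∈ F_11^5.


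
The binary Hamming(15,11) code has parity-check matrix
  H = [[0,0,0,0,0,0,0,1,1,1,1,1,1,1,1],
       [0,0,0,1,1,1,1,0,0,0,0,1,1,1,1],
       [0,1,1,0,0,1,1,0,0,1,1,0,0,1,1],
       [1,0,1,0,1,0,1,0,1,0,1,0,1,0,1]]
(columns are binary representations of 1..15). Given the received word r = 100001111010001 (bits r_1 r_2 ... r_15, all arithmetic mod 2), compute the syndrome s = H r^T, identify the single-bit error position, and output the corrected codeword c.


s = (0, 1, 0, 1)^T, error position = 5, corrected codeword c = 100011111010001

Compute s = H r^T mod 2 one row at a time:
  s_1 = 1 + 1 + 0 + 1 + 0 + 0 + 0 + 1 = 4 ≡ 0 (mod 2).
  s_2 = 0 + 0 + 1 + 1 + 0 + 0 + 0 + 1 = 3 ≡ 1 (mod 2).
  s_3 = 0 + 0 + 1 + 1 + 0 + 1 + 0 + 1 = 4 ≡ 0 (mod 2).
  s_4 = 1 + 0 + 0 + 1 + 1 + 1 + 0 + 1 = 5 ≡ 1 (mod 2).
s = (0, 1, 0, 1)^T — this equals column 5 of H (binary 0101), so error is at position 5.
Correct: flip bit 5 of r = 100001111010001 to get c = 100011111010001.


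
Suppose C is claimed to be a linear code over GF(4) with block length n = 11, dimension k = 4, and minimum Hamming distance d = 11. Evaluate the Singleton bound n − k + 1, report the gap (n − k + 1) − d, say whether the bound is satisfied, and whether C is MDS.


Singleton RHS = n − k + 1 = 8, slack = -3, bound violated (no such code; not MDS).

Singleton bound: d ≤ n − k + 1.
Here n = 11, k = 4, so n − k + 1 = 8.
Given d = 11, check d ≤ 8: NO.
Slack = (n − k + 1) − d = -3.
The slack is negative: d = 11 exceeds n − k + 1 = 8 by 3, so the Singleton bound is violated and no linear [11, 4, 11]_4 code can exist. In particular it is not MDS (MDS requires d = n − k + 1 exactly).
Description: the claimed parameters are [11, 4, 11]_4; such a code would be impossible (violates the Singleton bound).


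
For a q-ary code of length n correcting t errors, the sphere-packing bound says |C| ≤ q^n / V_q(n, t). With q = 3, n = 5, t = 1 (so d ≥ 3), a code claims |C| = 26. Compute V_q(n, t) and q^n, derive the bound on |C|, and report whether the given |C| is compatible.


V_q(n, t) = 11, q^n = 243, Hamming bound = 22, |C| = 26 > bound (violated).

Step 1: Compute V_q(n, t) = Σ_{j=0}^1 C(n, j) (q−1)^j.
  j = 0: C(5,0)·(2)^0 = 1·1 = 1.
  j = 1: C(5,1)·(2)^1 = 5·2 = 10.
  V_q(n, t) = 1 + 10 = 11.
Step 2: q^n = 3^5 = 243.
Step 3: Hamming bound ⌊q^n / V_q(n,t)⌋ = ⌊243/11⌋ = 22.
Step 4: Compare |C| = 26 to 22: violated.
The claimed |C| lies above the Hamming bound, so no 3-ary code of length 5 with d ≥ 3 can have 26 codewords.


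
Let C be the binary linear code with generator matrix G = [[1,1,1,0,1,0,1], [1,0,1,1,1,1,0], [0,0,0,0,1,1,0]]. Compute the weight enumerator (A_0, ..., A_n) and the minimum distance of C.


Weight distribution: A_0 = 1, A_2 = 1, A_3 = 1, A_4 = 2, A_5 = 3. Minimum distance d = 2.

Enumerate all 2^3 = 8 messages m ∈ F_2^3.
For each, compute codeword c = mG in F_2^7, then tally its weight.
  m = 000 → c = 0000000, weight = 0.
  m = 100 → c = 1110101, weight = 5.
  m = 010 → c = 1011110, weight = 5.
  m = 110 → c = 0101011, weight = 4.
  m = 001 → c = 0000110, weight = 2.
  m = 101 → c = 1110011, weight = 5.
  m = 011 → c = 1011000, weight = 3.
  m = 111 → c = 0101101, weight = 4.
Tally weights:
  weight 0: 1 codewords.
  weight 2: 1 codewords.
  weight 3: 1 codewords.
  weight 4: 2 codewords.
  weight 5: 3 codewords.
Minimum distance d = smallest w > 0 with A_w > 0 = 2.
Sanity: Σ A_w = 8 = 2^3 = 8 ✓.


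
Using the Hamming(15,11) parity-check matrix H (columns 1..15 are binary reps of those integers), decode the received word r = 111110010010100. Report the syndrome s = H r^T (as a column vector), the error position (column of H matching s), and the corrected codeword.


s = (1, 1, 1, 1)^T, error position = 15, corrected codeword c = 111110010010101

Compute s = H r^T mod 2 one row at a time:
  s_1 = 1 + 0 + 0 + 1 + 0 + 1 + 0 + 0 = 3 ≡ 1 (mod 2).
  s_2 = 1 + 1 + 0 + 0 + 0 + 1 + 0 + 0 = 3 ≡ 1 (mod 2).
  s_3 = 1 + 1 + 0 + 0 + 0 + 1 + 0 + 0 = 3 ≡ 1 (mod 2).
  s_4 = 1 + 1 + 1 + 0 + 0 + 1 + 1 + 0 = 5 ≡ 1 (mod 2).
s = (1, 1, 1, 1)^T — this equals column 15 of H (binary 1111), so error is at position 15.
Correct: flip bit 15 of r = 111110010010100 to get c = 111110010010101.


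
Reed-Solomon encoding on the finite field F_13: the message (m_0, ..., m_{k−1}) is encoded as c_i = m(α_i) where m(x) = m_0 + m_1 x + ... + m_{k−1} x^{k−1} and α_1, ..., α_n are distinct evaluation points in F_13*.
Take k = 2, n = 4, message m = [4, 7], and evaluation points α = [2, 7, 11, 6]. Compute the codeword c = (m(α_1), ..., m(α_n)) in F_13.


c = [5, 1, 3, 7]

Message polynomial: m(x) = 4 + 7·x (mod 13).
For each evaluation point α_i, compute m(α_i) mod 13:
  α_1 = 2: Horner steps 7 → 5, so m(2) = 5.
  α_2 = 7: Horner steps 7 → 1, so m(7) = 1.
  α_3 = 11: Horner steps 7 → 3, so m(11) = 3.
  α_4 = 6: Horner steps 7 → 7, so m(6) = 7.
Codeword c = [5, 1, 3, 7] ∈ F_13^4.


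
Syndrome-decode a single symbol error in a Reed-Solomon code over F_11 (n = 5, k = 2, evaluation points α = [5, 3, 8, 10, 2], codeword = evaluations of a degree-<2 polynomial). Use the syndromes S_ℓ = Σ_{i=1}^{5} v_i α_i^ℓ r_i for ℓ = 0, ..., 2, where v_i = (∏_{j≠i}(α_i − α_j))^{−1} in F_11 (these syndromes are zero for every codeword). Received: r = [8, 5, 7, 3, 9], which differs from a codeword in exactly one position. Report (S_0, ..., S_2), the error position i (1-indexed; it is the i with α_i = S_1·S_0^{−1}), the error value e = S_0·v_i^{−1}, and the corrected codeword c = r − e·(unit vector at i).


S = (7, 4, 7), error at position 4, error magnitude e = 4, c = [8, 5, 7, 10, 9].

Step 1: column multipliers v_i = (∏_{j≠i}(α_i − α_j))^{−1} mod 11.
  i = 1 (α = 5): (5−3)(5−8)(5−10)(5−2) = 2·(−3)·(−5)·3 = 90 ≡ 2, so v_1 = 2^{−1} = 6 (mod 11).
  i = 2 (α = 3): (3−5)(3−8)(3−10)(3−2) = (−2)·(−5)·(−7)·1 = −70 ≡ 7, so v_2 = 7^{−1} = 8 (mod 11).
  i = 3 (α = 8): (8−5)(8−3)(8−10)(8−2) = 3·5·(−2)·6 = −180 ≡ 7, so v_3 = 7^{−1} = 8 (mod 11).
  i = 4 (α = 10): (10−5)(10−3)(10−8)(10−2) = 5·7·2·8 = 560 ≡ 10, so v_4 = 10^{−1} = 10 (mod 11).
  i = 5 (α = 2): (2−5)(2−3)(2−8)(2−10) = (−3)·(−1)·(−6)·(−8) = 144 ≡ 1, so v_5 = 1^{−1} = 1 (mod 11).
  v = [6, 8, 8, 10, 1].
Step 2: syndromes of r = [8, 5, 7, 3, 9] (all sums mod 11).
  S_0 = Σ v_i r_i = 6·8 + 8·5 + 8·7 + 10·3 + 1·9 = 183 ≡ 7.
  S_1 = Σ v_i α_i r_i = 6·5·8 + 8·3·5 + 8·8·7 + 10·10·3 + 1·2·9 = 1126 ≡ 4.
  α_i^2 mod 11 = [3, 9, 9, 1, 4].
  S_2 = Σ v_i α_i^2 r_i = 6·3·8 + 8·9·5 + 8·9·7 + 10·1·3 + 1·4·9 = 1074 ≡ 7.
  S = (7, 4, 7) ≠ 0, so r is not a codeword (an error is present).
Step 3: locate the error. For a single error e at position i, S_ℓ = v_i·e·α_i^ℓ, so α_err = S_1/S_0.
  S_0^{−1} = 7^{−1} = 8 (mod 11), so α_err = 4·8 = 32 ≡ 10 = α_4. Error position i = 4.
  Consistency check: S_2/S_1 = 7·3 = 21 ≡ 10 = α_err ✓ (single-error assumption holds).
Step 4: error magnitude e = S_0/v_4 = S_0·∏_{j≠4}(α_4 − α_j) = 7·10 = 70 ≡ 4 (mod 11).
Step 5: correct position 4: c_4 = r_4 − e = 3 − 4 ≡ 10 (mod 11). Hence c = [8, 5, 7, 10, 9].
  Check: interpolating c through the α_i gives m(x) = 6 + 7·x (degree < 2) with m(α_i) = c_i for every i, so c is indeed a codeword.


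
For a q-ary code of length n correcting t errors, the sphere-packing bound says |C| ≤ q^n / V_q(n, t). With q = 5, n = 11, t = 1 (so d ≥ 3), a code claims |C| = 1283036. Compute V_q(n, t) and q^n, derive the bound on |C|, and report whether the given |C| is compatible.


V_q(n, t) = 45, q^n = 48828125, Hamming bound = 1085069, |C| = 1283036 > bound (violated).

Step 1: Compute V_q(n, t) = Σ_{j=0}^1 C(n, j) (q−1)^j.
  j = 0: C(11,0)·(4)^0 = 1·1 = 1.
  j = 1: C(11,1)·(4)^1 = 11·4 = 44.
  V_q(n, t) = 1 + 44 = 45.
Step 2: q^n = 5^11 = 48828125.
Step 3: Hamming bound ⌊q^n / V_q(n,t)⌋ = ⌊48828125/45⌋ = 1085069.
Step 4: Compare |C| = 1283036 to 1085069: violated.
The claimed |C| lies above the Hamming bound, so no 5-ary code of length 11 with d ≥ 3 can have 1283036 codewords.


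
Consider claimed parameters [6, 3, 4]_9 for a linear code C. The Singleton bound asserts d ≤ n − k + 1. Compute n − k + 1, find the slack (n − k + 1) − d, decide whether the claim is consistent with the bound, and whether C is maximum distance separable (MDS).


Singleton RHS = n − k + 1 = 4, slack = 0, bound satisfied, MDS.

Singleton bound: d ≤ n − k + 1.
Here n = 6, k = 3, so n − k + 1 = 4.
Given d = 4, check d ≤ 4: YES.
Slack = (n − k + 1) − d = 0.
The code is MDS (slack = 0).
Description: the claimed parameters are [6, 3, 4]_9; such a code would be MDS (meets Singleton bound).


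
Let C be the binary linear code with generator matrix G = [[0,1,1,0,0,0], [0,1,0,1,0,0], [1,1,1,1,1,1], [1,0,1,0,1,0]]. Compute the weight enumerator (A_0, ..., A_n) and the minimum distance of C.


Weight distribution: A_0 = 1, A_1 = 1, A_2 = 3, A_3 = 6, A_4 = 3, A_5 = 1, A_6 = 1. Minimum distance d = 1.

Enumerate all 2^4 = 16 messages m ∈ F_2^4.
For each, compute codeword c = mG in F_2^6, then tally its weight.
  m = 0000 → c = 000000, weight = 0.
  m = 1000 → c = 011000, weight = 2.
  m = 0100 → c = 010100, weight = 2.
  m = 1100 → c = 001100, weight = 2.
  m = 0010 → c = 111111, weight = 6.
  m = 1010 → c = 100111, weight = 4.
  m = 0110 → c = 101011, weight = 4.
  m = 1110 → c = 110011, weight = 4.
  m = 0001 → c = 101010, weight = 3.
  m = 1001 → c = 110010, weight = 3.
  m = 0101 → c = 111110, weight = 5.
  m = 1101 → c = 100110, weight = 3.
  m = 0011 → c = 010101, weight = 3.
  m = 1011 → c = 001101, weight = 3.
  m = 0111 → c = 000001, weight = 1.
  m = 1111 → c = 011001, weight = 3.
Tally weights:
  weight 0: 1 codewords.
  weight 1: 1 codewords.
  weight 2: 3 codewords.
  weight 3: 6 codewords.
  weight 4: 3 codewords.
  weight 5: 1 codewords.
  weight 6: 1 codewords.
Minimum distance d = smallest w > 0 with A_w > 0 = 1.
Sanity: Σ A_w = 16 = 2^4 = 16 ✓.


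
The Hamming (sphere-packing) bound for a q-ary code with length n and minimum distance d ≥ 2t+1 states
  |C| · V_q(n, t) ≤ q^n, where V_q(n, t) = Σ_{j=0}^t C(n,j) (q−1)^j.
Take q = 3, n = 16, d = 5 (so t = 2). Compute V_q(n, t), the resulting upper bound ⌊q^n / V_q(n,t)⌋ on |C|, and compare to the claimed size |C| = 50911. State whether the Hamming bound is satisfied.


V_q(n, t) = 513, q^n = 43046721, Hamming bound = 83911, |C| = 50911 ≤ bound (satisfied).

Step 1: Compute V_q(n, t) = Σ_{j=0}^2 C(n, j) (q−1)^j.
  j = 0: C(16,0)·(2)^0 = 1·1 = 1.
  j = 1: C(16,1)·(2)^1 = 16·2 = 32.
  j = 2: C(16,2)·(2)^2 = 120·4 = 480.
  V_q(n, t) = 1 + 32 + 480 = 513.
Step 2: q^n = 3^16 = 43046721.
Step 3: Hamming bound ⌊q^n / V_q(n,t)⌋ = ⌊43046721/513⌋ = 83911.
Step 4: Compare |C| = 50911 to 83911: satisfied.
The claimed |C| lies below the Hamming bound.


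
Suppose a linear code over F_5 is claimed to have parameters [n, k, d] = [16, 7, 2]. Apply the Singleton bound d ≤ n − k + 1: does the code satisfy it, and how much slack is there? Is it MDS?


Singleton RHS = n − k + 1 = 10, slack = 8, bound satisfied, not MDS.

Singleton bound: d ≤ n − k + 1.
Here n = 16, k = 7, so n − k + 1 = 10.
Given d = 2, check d ≤ 10: YES.
Slack = (n − k + 1) − d = 8.
The code is NOT MDS (slack = 8 > 0).
Description: the claimed parameters are [16, 7, 2]_5; such a code would be non-MDS.


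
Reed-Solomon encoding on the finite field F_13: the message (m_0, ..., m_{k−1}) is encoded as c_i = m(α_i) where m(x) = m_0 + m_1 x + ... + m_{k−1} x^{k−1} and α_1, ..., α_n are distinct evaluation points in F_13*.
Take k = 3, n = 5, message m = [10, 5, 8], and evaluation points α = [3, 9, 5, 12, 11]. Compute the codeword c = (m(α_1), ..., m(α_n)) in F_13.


c = [6, 1, 1, 0, 6]

Message polynomial: m(x) = 10 + 5·x + 8·x^2 (mod 13).
For each evaluation point α_i, compute m(α_i) mod 13:
  α_1 = 3: Horner steps 8 → 3 → 6, so m(3) = 6.
  α_2 = 9: Horner steps 8 → 12 → 1, so m(9) = 1.
  α_3 = 5: Horner steps 8 → 6 → 1, so m(5) = 1.
  α_4 = 12: Horner steps 8 → 10 → 0, so m(12) = 0.
  α_5 = 11: Horner steps 8 → 2 → 6, so m(11) = 6.
Codeword c = [6, 1, 1, 0, 6] ∈ F_13^5.


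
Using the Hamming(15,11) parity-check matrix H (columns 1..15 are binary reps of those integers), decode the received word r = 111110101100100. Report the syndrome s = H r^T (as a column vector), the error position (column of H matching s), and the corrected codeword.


s = (1, 0, 0, 0)^T, error position = 8, corrected codeword c = 111110111100100

Compute s = H r^T mod 2 one row at a time:
  s_1 = 0 + 1 + 1 + 0 + 0 + 1 + 0 + 0 = 3 ≡ 1 (mod 2).
  s_2 = 1 + 1 + 0 + 1 + 0 + 1 + 0 + 0 = 4 ≡ 0 (mod 2).
  s_3 = 1 + 1 + 0 + 1 + 1 + 0 + 0 + 0 = 4 ≡ 0 (mod 2).
  s_4 = 1 + 1 + 1 + 1 + 1 + 0 + 1 + 0 = 6 ≡ 0 (mod 2).
s = (1, 0, 0, 0)^T — this equals column 8 of H (binary 1000), so error is at position 8.
Correct: flip bit 8 of r = 111110101100100 to get c = 111110111100100.


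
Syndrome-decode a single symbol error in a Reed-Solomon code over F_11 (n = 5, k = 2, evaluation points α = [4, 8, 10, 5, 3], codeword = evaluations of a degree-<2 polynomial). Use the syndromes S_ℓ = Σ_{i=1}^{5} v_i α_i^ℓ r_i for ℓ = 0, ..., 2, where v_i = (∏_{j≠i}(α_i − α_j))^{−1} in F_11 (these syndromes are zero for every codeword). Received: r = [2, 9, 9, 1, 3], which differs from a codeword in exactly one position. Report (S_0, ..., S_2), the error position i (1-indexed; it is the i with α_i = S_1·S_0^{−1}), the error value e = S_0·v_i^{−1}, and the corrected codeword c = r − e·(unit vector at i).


S = (1, 10, 1), error at position 3, error magnitude e = 2, c = [2, 9, 7, 1, 3].

Step 1: column multipliers v_i = (∏_{j≠i}(α_i − α_j))^{−1} mod 11.
  i = 1 (α = 4): (4−8)(4−10)(4−5)(4−3) = (−4)·(−6)·(−1)·1 = −24 ≡ 9, so v_1 = 9^{−1} = 5 (mod 11).
  i = 2 (α = 8): (8−4)(8−10)(8−5)(8−3) = 4·(−2)·3·5 = −120 ≡ 1, so v_2 = 1^{−1} = 1 (mod 11).
  i = 3 (α = 10): (10−4)(10−8)(10−5)(10−3) = 6·2·5·7 = 420 ≡ 2, so v_3 = 2^{−1} = 6 (mod 11).
  i = 4 (α = 5): (5−4)(5−8)(5−10)(5−3) = 1·(−3)·(−5)·2 = 30 ≡ 8, so v_4 = 8^{−1} = 7 (mod 11).
  i = 5 (α = 3): (3−4)(3−8)(3−10)(3−5) = (−1)·(−5)·(−7)·(−2) = 70 ≡ 4, so v_5 = 4^{−1} = 3 (mod 11).
  v = [5, 1, 6, 7, 3].
Step 2: syndromes of r = [2, 9, 9, 1, 3] (all sums mod 11).
  S_0 = Σ v_i r_i = 5·2 + 1·9 + 6·9 + 7·1 + 3·3 = 89 ≡ 1.
  S_1 = Σ v_i α_i r_i = 5·4·2 + 1·8·9 + 6·10·9 + 7·5·1 + 3·3·3 = 714 ≡ 10.
  α_i^2 mod 11 = [5, 9, 1, 3, 9].
  S_2 = Σ v_i α_i^2 r_i = 5·5·2 + 1·9·9 + 6·1·9 + 7·3·1 + 3·9·3 = 287 ≡ 1.
  S = (1, 10, 1) ≠ 0, so r is not a codeword (an error is present).
Step 3: locate the error. For a single error e at position i, S_ℓ = v_i·e·α_i^ℓ, so α_err = S_1/S_0.
  S_0^{−1} = 1^{−1} = 1 (mod 11), so α_err = 10·1 = 10 ≡ 10 = α_3. Error position i = 3.
  Consistency check: S_2/S_1 = 1·10 = 10 ≡ 10 = α_err ✓ (single-error assumption holds).
Step 4: error magnitude e = S_0/v_3 = S_0·∏_{j≠3}(α_3 − α_j) = 1·2 = 2 ≡ 2 (mod 11).
Step 5: correct position 3: c_3 = r_3 − e = 9 − 2 ≡ 7 (mod 11). Hence c = [2, 9, 7, 1, 3].
  Check: interpolating c through the α_i gives m(x) = 6 + 10·x (degree < 2) with m(α_i) = c_i for every i, so c is indeed a codeword.


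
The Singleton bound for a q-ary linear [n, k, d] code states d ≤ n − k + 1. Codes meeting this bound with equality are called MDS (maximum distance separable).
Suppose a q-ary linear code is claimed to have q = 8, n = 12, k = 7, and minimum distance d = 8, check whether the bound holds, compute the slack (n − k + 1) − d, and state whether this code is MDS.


Singleton RHS = n − k + 1 = 6, slack = -2, bound violated (no such code; not MDS).

Singleton bound: d ≤ n − k + 1.
Here n = 12, k = 7, so n − k + 1 = 6.
Given d = 8, check d ≤ 6: NO.
Slack = (n − k + 1) − d = -2.
The slack is negative: d = 8 exceeds n − k + 1 = 6 by 2, so the Singleton bound is violated and no linear [12, 7, 8]_8 code can exist. In particular it is not MDS (MDS requires d = n − k + 1 exactly).
Description: the claimed parameters are [12, 7, 8]_8; such a code would be impossible (violates the Singleton bound).


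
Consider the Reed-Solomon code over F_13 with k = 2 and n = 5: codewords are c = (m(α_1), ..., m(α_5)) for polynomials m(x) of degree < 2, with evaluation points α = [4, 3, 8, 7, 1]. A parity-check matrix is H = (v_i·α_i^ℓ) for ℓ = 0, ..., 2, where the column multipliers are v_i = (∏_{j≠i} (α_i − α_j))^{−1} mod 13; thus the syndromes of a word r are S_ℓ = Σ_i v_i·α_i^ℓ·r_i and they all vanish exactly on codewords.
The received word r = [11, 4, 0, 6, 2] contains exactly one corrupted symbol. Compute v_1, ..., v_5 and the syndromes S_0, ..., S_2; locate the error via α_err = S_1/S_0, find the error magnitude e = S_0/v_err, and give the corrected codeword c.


S = (5, 5, 5), error at position 5, error magnitude e = 12, c = [11, 4, 0, 6, 3].

Step 1: column multipliers v_i = (∏_{j≠i}(α_i − α_j))^{−1} mod 13.
  i = 1 (α = 4): (4−3)(4−8)(4−7)(4−1) = 1·(−4)·(−3)·3 = 36 ≡ 10, so v_1 = 10^{−1} = 4 (mod 13).
  i = 2 (α = 3): (3−4)(3−8)(3−7)(3−1) = (−1)·(−5)·(−4)·2 = −40 ≡ 12, so v_2 = 12^{−1} = 12 (mod 13).
  i = 3 (α = 8): (8−4)(8−3)(8−7)(8−1) = 4·5·1·7 = 140 ≡ 10, so v_3 = 10^{−1} = 4 (mod 13).
  i = 4 (α = 7): (7−4)(7−3)(7−8)(7−1) = 3·4·(−1)·6 = −72 ≡ 6, so v_4 = 6^{−1} = 11 (mod 13).
  i = 5 (α = 1): (1−4)(1−3)(1−8)(1−7) = (−3)·(−2)·(−7)·(−6) = 252 ≡ 5, so v_5 = 5^{−1} = 8 (mod 13).
  v = [4, 12, 4, 11, 8].
Step 2: syndromes of r = [11, 4, 0, 6, 2] (all sums mod 13).
  S_0 = Σ v_i r_i = 4·11 + 12·4 + 4·0 + 11·6 + 8·2 = 174 ≡ 5.
  S_1 = Σ v_i α_i r_i = 4·4·11 + 12·3·4 + 4·8·0 + 11·7·6 + 8·1·2 = 798 ≡ 5.
  α_i^2 mod 13 = [3, 9, 12, 10, 1].
  S_2 = Σ v_i α_i^2 r_i = 4·3·11 + 12·9·4 + 4·12·0 + 11·10·6 + 8·1·2 = 1240 ≡ 5.
  S = (5, 5, 5) ≠ 0, so r is not a codeword (an error is present).
Step 3: locate the error. For a single error e at position i, S_ℓ = v_i·e·α_i^ℓ, so α_err = S_1/S_0.
  S_0^{−1} = 5^{−1} = 8 (mod 13), so α_err = 5·8 = 40 ≡ 1 = α_5. Error position i = 5.
  Consistency check: S_2/S_1 = 5·8 = 40 ≡ 1 = α_err ✓ (single-error assumption holds).
Step 4: error magnitude e = S_0/v_5 = S_0·∏_{j≠5}(α_5 − α_j) = 5·5 = 25 ≡ 12 (mod 13).
Step 5: correct position 5: c_5 = r_5 − e = 2 − 12 ≡ 3 (mod 13). Hence c = [11, 4, 0, 6, 3].
  Check: interpolating c through the α_i gives m(x) = 9 + 7·x (degree < 2) with m(α_i) = c_i for every i, so c is indeed a codeword.


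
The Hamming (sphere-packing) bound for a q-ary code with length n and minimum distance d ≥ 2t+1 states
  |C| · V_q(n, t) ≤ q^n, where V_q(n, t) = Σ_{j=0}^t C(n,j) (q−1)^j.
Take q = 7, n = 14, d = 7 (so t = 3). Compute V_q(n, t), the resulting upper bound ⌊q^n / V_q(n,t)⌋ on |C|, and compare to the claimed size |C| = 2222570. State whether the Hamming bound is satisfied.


V_q(n, t) = 81985, q^n = 678223072849, Hamming bound = 8272526, |C| = 2222570 ≤ bound (satisfied).

Step 1: Compute V_q(n, t) = Σ_{j=0}^3 C(n, j) (q−1)^j.
  j = 0: C(14,0)·(6)^0 = 1·1 = 1.
  j = 1: C(14,1)·(6)^1 = 14·6 = 84.
  j = 2: C(14,2)·(6)^2 = 91·36 = 3276.
  j = 3: C(14,3)·(6)^3 = 364·216 = 78624.
  V_q(n, t) = 1 + 84 + 3276 + 78624 = 81985.
Step 2: q^n = 7^14 = 678223072849.
Step 3: Hamming bound ⌊q^n / V_q(n,t)⌋ = ⌊678223072849/81985⌋ = 8272526.
Step 4: Compare |C| = 2222570 to 8272526: satisfied.
The claimed |C| lies below the Hamming bound.


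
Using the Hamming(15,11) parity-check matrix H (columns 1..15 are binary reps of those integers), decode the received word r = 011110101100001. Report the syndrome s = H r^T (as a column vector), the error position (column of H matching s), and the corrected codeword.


s = (1, 0, 1, 1)^T, error position = 11, corrected codeword c = 011110101110001

Compute s = H r^T mod 2 one row at a time:
  s_1 = 0 + 1 + 1 + 0 + 0 + 0 + 0 + 1 = 3 ≡ 1 (mod 2).
  s_2 = 1 + 1 + 0 + 1 + 0 + 0 + 0 + 1 = 4 ≡ 0 (mod 2).
  s_3 = 1 + 1 + 0 + 1 + 1 + 0 + 0 + 1 = 5 ≡ 1 (mod 2).
  s_4 = 0 + 1 + 1 + 1 + 1 + 0 + 0 + 1 = 5 ≡ 1 (mod 2).
s = (1, 0, 1, 1)^T — this equals column 11 of H (binary 1011), so error is at position 11.
Correct: flip bit 11 of r = 011110101100001 to get c = 011110101110001.


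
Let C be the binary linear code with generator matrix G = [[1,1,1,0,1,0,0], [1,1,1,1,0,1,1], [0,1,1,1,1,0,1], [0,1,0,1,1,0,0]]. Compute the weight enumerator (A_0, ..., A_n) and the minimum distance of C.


Weight distribution: A_0 = 1, A_2 = 1, A_3 = 6, A_4 = 5, A_5 = 2, A_6 = 1. Minimum distance d = 2.

Enumerate all 2^4 = 16 messages m ∈ F_2^4.
For each, compute codeword c = mG in F_2^7, then tally its weight.
  m = 0000 → c = 0000000, weight = 0.
  m = 1000 → c = 1110100, weight = 4.
  m = 0100 → c = 1111011, weight = 6.
  m = 1100 → c = 0001111, weight = 4.
  m = 0010 → c = 0111101, weight = 5.
  m = 1010 → c = 1001001, weight = 3.
  m = 0110 → c = 1000110, weight = 3.
  m = 1110 → c = 0110010, weight = 3.
  m = 0001 → c = 0101100, weight = 3.
  m = 1001 → c = 1011000, weight = 3.
  m = 0101 → c = 1010111, weight = 5.
  m = 1101 → c = 0100011, weight = 3.
  m = 0011 → c = 0010001, weight = 2.
  m = 1011 → c = 1100101, weight = 4.
  m = 0111 → c = 1101010, weight = 4.
  m = 1111 → c = 0011110, weight = 4.
Tally weights:
  weight 0: 1 codewords.
  weight 2: 1 codewords.
  weight 3: 6 codewords.
  weight 4: 5 codewords.
  weight 5: 2 codewords.
  weight 6: 1 codewords.
Minimum distance d = smallest w > 0 with A_w > 0 = 2.
Sanity: Σ A_w = 16 = 2^4 = 16 ✓.


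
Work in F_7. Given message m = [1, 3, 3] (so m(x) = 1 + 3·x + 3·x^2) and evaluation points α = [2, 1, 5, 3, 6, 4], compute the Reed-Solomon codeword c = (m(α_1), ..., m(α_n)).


c = [5, 0, 0, 2, 1, 5]

Message polynomial: m(x) = 1 + 3·x + 3·x^2 (mod 7).
For each evaluation point α_i, compute m(α_i) mod 7:
  α_1 = 2: Horner steps 3 → 2 → 5, so m(2) = 5.
  α_2 = 1: Horner steps 3 → 6 → 0, so m(1) = 0.
  α_3 = 5: Horner steps 3 → 4 → 0, so m(5) = 0.
  α_4 = 3: Horner steps 3 → 5 → 2, so m(3) = 2.
  α_5 = 6: Horner steps 3 → 0 → 1, so m(6) = 1.
  α_6 = 4: Horner steps 3 → 1 → 5, so m(4) = 5.
Codeword c = [5, 0, 0, 2, 1, 5] ∈ F_7^6.


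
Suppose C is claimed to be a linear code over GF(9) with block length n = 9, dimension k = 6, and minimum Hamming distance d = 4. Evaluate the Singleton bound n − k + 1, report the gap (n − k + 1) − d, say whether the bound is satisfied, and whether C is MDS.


Singleton RHS = n − k + 1 = 4, slack = 0, bound satisfied, MDS.

Singleton bound: d ≤ n − k + 1.
Here n = 9, k = 6, so n − k + 1 = 4.
Given d = 4, check d ≤ 4: YES.
Slack = (n − k + 1) − d = 0.
The code is MDS (slack = 0).
Description: the claimed parameters are [9, 6, 4]_9; such a code would be MDS (meets Singleton bound).


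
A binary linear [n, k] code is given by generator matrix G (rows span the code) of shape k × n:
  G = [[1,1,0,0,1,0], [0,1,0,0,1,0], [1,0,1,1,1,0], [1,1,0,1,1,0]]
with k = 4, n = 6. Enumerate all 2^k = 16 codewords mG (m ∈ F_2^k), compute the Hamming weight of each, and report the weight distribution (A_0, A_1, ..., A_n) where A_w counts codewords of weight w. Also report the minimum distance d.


Weight distribution: A_0 = 1, A_1 = 2, A_2 = 4, A_3 = 6, A_4 = 3. Minimum distance d = 1.

Enumerate all 2^4 = 16 messages m ∈ F_2^4.
For each, compute codeword c = mG in F_2^6, then tally its weight.
  m = 0000 → c = 000000, weight = 0.
  m = 1000 → c = 110010, weight = 3.
  m = 0100 → c = 010010, weight = 2.
  m = 1100 → c = 100000, weight = 1.
  m = 0010 → c = 101110, weight = 4.
  m = 1010 → c = 011100, weight = 3.
  m = 0110 → c = 111100, weight = 4.
  m = 1110 → c = 001110, weight = 3.
  m = 0001 → c = 110110, weight = 4.
  m = 1001 → c = 000100, weight = 1.
  m = 0101 → c = 100100, weight = 2.
  m = 1101 → c = 010110, weight = 3.
  m = 0011 → c = 011000, weight = 2.
  m = 1011 → c = 101010, weight = 3.
  m = 0111 → c = 001010, weight = 2.
  m = 1111 → c = 111000, weight = 3.
Tally weights:
  weight 0: 1 codewords.
  weight 1: 2 codewords.
  weight 2: 4 codewords.
  weight 3: 6 codewords.
  weight 4: 3 codewords.
Minimum distance d = smallest w > 0 with A_w > 0 = 1.
Sanity: Σ A_w = 16 = 2^4 = 16 ✓.


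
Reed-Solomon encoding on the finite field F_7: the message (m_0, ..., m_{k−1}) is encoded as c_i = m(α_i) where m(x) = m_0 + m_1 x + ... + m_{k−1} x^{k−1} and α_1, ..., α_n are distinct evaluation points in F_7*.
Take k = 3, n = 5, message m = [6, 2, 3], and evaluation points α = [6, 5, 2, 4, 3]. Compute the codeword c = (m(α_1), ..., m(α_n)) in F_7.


c = [0, 0, 1, 6, 4]

Message polynomial: m(x) = 6 + 2·x + 3·x^2 (mod 7).
For each evaluation point α_i, compute m(α_i) mod 7:
  α_1 = 6: Horner steps 3 → 6 → 0, so m(6) = 0.
  α_2 = 5: Horner steps 3 → 3 → 0, so m(5) = 0.
  α_3 = 2: Horner steps 3 → 1 → 1, so m(2) = 1.
  α_4 = 4: Horner steps 3 → 0 → 6, so m(4) = 6.
  α_5 = 3: Horner steps 3 → 4 → 4, so m(3) = 4.
Codeword c = [0, 0, 1, 6, 4] ∈ F_7^5.


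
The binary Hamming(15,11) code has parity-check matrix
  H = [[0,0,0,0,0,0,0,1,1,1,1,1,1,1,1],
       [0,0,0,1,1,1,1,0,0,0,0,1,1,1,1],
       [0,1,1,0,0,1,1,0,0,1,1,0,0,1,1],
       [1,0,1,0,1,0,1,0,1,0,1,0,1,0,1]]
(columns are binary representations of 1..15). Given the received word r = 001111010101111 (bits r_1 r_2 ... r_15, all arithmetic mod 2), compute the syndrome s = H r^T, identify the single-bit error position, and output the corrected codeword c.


s = (0, 1, 1, 0)^T, error position = 6, corrected codeword c = 001110010101111

Compute s = H r^T mod 2 one row at a time:
  s_1 = 1 + 0 + 1 + 0 + 1 + 1 + 1 + 1 = 6 ≡ 0 (mod 2).
  s_2 = 1 + 1 + 1 + 0 + 1 + 1 + 1 + 1 = 7 ≡ 1 (mod 2).
  s_3 = 0 + 1 + 1 + 0 + 1 + 0 + 1 + 1 = 5 ≡ 1 (mod 2).
  s_4 = 0 + 1 + 1 + 0 + 0 + 0 + 1 + 1 = 4 ≡ 0 (mod 2).
s = (0, 1, 1, 0)^T — this equals column 6 of H (binary 0110), so error is at position 6.
Correct: flip bit 6 of r = 001111010101111 to get c = 001110010101111.


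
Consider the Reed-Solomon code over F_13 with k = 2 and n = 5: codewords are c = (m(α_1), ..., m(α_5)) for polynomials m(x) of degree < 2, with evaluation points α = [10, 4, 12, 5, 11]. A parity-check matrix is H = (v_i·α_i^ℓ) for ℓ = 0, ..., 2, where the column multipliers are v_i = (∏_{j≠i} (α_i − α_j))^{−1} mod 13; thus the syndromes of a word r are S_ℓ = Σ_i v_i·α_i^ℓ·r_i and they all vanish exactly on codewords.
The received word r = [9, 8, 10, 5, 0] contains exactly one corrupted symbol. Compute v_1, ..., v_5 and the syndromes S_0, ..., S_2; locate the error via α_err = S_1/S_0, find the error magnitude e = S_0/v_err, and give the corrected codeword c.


S = (4, 1, 10), error at position 1, error magnitude e = 6, c = [3, 8, 10, 5, 0].

Step 1: column multipliers v_i = (∏_{j≠i}(α_i − α_j))^{−1} mod 13.
  i = 1 (α = 10): (10−4)(10−12)(10−5)(10−11) = 6·(−2)·5·(−1) = 60 ≡ 8, so v_1 = 8^{−1} = 5 (mod 13).
  i = 2 (α = 4): (4−10)(4−12)(4−5)(4−11) = (−6)·(−8)·(−1)·(−7) = 336 ≡ 11, so v_2 = 11^{−1} = 6 (mod 13).
  i = 3 (α = 12): (12−10)(12−4)(12−5)(12−11) = 2·8·7·1 = 112 ≡ 8, so v_3 = 8^{−1} = 5 (mod 13).
  i = 4 (α = 5): (5−10)(5−4)(5−12)(5−11) = (−5)·1·(−7)·(−6) = −210 ≡ 11, so v_4 = 11^{−1} = 6 (mod 13).
  i = 5 (α = 11): (11−10)(11−4)(11−12)(11−5) = 1·7·(−1)·6 = −42 ≡ 10, so v_5 = 10^{−1} = 4 (mod 13).
  v = [5, 6, 5, 6, 4].
Step 2: syndromes of r = [9, 8, 10, 5, 0] (all sums mod 13).
  S_0 = Σ v_i r_i = 5·9 + 6·8 + 5·10 + 6·5 + 4·0 = 173 ≡ 4.
  S_1 = Σ v_i α_i r_i = 5·10·9 + 6·4·8 + 5·12·10 + 6·5·5 + 4·11·0 = 1392 ≡ 1.
  α_i^2 mod 13 = [9, 3, 1, 12, 4].
  S_2 = Σ v_i α_i^2 r_i = 5·9·9 + 6·3·8 + 5·1·10 + 6·12·5 + 4·4·0 = 959 ≡ 10.
  S = (4, 1, 10) ≠ 0, so r is not a codeword (an error is present).
Step 3: locate the error. For a single error e at position i, S_ℓ = v_i·e·α_i^ℓ, so α_err = S_1/S_0.
  S_0^{−1} = 4^{−1} = 10 (mod 13), so α_err = 1·10 = 10 ≡ 10 = α_1. Error position i = 1.
  Consistency check: S_2/S_1 = 10·1 = 10 ≡ 10 = α_err ✓ (single-error assumption holds).
Step 4: error magnitude e = S_0/v_1 = S_0·∏_{j≠1}(α_1 − α_j) = 4·8 = 32 ≡ 6 (mod 13).
Step 5: correct position 1: c_1 = r_1 − e = 9 − 6 ≡ 3 (mod 13). Hence c = [3, 8, 10, 5, 0].
  Check: interpolating c through the α_i gives m(x) = 7 + 10·x (degree < 2) with m(α_i) = c_i for every i, so c is indeed a codeword.
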